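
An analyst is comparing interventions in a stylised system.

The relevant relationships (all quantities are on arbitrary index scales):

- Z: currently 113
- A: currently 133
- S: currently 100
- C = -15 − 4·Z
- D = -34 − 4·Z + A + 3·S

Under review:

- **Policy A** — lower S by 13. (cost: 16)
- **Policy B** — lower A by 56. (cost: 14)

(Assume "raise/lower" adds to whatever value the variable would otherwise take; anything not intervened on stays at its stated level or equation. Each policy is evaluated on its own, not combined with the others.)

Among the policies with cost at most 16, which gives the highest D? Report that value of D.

-92

Policy A (S − 13):
  Z = 113
  A = 133
  S = 100 − 13 = 87
  D = -34 − 4·113 + 133 + 3·87 = -92
Policy B (A − 56):
  Z = 113
  A = 133 − 56 = 77
  S = 100
  D = -34 − 4·113 + 77 + 3·100 = -109
Comparing — Policy A: D=-92, Policy B: D=-109. Highest is -92 (Policy A).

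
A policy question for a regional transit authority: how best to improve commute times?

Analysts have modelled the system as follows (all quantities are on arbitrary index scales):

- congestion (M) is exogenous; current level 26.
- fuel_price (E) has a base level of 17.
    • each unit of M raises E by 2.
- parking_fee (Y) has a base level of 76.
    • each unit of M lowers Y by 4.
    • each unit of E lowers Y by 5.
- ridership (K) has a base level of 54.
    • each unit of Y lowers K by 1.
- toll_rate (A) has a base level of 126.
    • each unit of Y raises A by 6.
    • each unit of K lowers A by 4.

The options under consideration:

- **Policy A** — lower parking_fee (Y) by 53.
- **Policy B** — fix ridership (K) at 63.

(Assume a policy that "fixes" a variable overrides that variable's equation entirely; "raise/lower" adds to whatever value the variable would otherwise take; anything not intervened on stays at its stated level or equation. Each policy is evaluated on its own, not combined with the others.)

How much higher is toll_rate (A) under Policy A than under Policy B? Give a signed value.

Policy A (Y − 53):
  M = 26
  E = 17 + 2·26 = 69
  Y = 76 − 4·26 − 5·69 (−53 from intervention) = -426
  K = 54 − (-426) = 480
  A = 126 + 6·(-426) − 4·480 = -4350
Policy B (K := 63):
  M = 26
  E = 17 + 2·26 = 69
  Y = 76 − 4·26 − 5·69 = -373
  K = 63
  A = 126 + 6·(-373) − 4·63 = -2364
A: -4350 − (-2364) = -1986

-1986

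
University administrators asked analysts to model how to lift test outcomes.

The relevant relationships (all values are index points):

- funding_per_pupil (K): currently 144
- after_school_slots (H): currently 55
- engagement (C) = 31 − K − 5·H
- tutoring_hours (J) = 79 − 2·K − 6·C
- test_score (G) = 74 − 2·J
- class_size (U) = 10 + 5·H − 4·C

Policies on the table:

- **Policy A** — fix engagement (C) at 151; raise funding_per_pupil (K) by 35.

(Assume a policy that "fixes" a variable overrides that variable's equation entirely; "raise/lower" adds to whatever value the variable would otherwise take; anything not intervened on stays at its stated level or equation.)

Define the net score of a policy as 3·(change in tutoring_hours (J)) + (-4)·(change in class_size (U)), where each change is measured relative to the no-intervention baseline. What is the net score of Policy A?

Baseline:
  K = 144
  H = 55
  C = 31 − 144 − 5·55 = -388
  J = 79 − 2·144 − 6·(-388) = 2119
  U = 10 + 5·55 − 4·(-388) = 1837
Policy A (C := 151, K + 35):
  K = 144 + 35 = 179
  H = 55
  C = 151
  J = 79 − 2·179 − 6·151 = -1185
  U = 10 + 5·55 − 4·151 = -319
ΔJ = -1185 − 2119 = -3304; ΔU = -319 − 1837 = -2156
Score = 3·(-3304) + (-4)·(-2156) = -1288

-1288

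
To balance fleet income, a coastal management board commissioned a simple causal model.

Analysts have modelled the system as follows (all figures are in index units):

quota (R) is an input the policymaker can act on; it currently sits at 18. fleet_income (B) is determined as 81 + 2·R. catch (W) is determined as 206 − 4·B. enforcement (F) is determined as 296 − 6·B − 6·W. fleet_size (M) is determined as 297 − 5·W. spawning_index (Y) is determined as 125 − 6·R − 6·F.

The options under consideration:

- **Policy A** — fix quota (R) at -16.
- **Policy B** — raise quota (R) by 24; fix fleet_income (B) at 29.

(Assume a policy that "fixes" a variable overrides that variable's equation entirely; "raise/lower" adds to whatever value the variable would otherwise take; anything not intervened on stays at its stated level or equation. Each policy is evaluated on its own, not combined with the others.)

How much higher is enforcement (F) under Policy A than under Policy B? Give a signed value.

360

Policy A (R := -16):
  R = -16
  B = 81 + 2·(-16) = 49
  W = 206 − 4·49 = 10
  F = 296 − 6·49 − 6·10 = -58
Policy B (R + 24, B := 29):
  R = 18 + 24 = 42
  B = 29
  W = 206 − 4·29 = 90
  F = 296 − 6·29 − 6·90 = -418
F: -58 − (-418) = 360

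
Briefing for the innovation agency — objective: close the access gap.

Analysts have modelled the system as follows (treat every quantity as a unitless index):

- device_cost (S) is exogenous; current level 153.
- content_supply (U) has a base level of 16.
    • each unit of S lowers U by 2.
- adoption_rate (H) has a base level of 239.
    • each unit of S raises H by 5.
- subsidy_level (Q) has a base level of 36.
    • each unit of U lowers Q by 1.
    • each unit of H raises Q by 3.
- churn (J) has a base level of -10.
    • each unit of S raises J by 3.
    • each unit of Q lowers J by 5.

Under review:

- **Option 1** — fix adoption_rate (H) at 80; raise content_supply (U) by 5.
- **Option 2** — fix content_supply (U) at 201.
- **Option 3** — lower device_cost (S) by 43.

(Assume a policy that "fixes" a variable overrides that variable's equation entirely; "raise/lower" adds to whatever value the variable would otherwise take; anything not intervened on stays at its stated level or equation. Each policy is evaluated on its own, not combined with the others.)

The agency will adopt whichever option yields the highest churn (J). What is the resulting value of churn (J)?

-2356

Option 1 (H := 80, U + 5):
  S = 153
  U = 16 − 2·153 (+5 from intervention) = -285
  H = 80
  Q = 36 − (-285) + 3·80 = 561
  J = -10 + 3·153 − 5·561 = -2356
Option 2 (U := 201):
  S = 153
  U = 201
  H = 239 + 5·153 = 1004
  Q = 36 − 201 + 3·1004 = 2847
  J = -10 + 3·153 − 5·2847 = -13786
Option 3 (S − 43):
  S = 153 − 43 = 110
  U = 16 − 2·110 = -204
  H = 239 + 5·110 = 789
  Q = 36 − (-204) + 3·789 = 2607
  J = -10 + 3·110 − 5·2607 = -12715
Comparing — Option 1: J=-2356, Option 2: J=-13786, Option 3: J=-12715. Highest is -2356 (Option 1).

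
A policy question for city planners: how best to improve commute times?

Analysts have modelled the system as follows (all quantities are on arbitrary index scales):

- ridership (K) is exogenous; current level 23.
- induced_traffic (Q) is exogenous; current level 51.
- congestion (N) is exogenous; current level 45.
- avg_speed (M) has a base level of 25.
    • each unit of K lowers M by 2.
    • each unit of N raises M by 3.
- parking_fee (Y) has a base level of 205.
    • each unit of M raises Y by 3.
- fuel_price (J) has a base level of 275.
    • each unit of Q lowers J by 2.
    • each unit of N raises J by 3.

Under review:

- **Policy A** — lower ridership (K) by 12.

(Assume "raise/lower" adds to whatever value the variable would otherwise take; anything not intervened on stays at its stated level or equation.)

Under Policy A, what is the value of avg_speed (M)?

Policy A (K − 12):
  K = 23 − 12 = 11
  N = 45
  M = 25 − 2·11 + 3·45 = 138

138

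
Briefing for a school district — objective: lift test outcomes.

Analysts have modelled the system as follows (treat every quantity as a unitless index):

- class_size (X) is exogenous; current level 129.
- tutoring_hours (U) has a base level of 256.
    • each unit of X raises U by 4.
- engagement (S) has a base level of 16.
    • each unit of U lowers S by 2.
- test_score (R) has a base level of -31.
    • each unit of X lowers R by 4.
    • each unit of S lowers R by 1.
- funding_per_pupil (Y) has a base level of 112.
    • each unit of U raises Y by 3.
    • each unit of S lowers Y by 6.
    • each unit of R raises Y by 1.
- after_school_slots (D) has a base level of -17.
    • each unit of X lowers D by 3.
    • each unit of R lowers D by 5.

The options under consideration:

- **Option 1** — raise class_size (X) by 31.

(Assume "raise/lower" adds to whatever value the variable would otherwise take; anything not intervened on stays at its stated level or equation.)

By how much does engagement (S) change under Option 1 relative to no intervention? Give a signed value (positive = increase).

Baseline:
  X = 129
  U = 256 + 4·129 = 772
  S = 16 − 2·772 = -1528
Option 1 (X + 31):
  X = 129 + 31 = 160
  U = 256 + 4·160 = 896
  S = 16 − 2·896 = -1776
Change in S: -1776 − (-1528) = -248

-248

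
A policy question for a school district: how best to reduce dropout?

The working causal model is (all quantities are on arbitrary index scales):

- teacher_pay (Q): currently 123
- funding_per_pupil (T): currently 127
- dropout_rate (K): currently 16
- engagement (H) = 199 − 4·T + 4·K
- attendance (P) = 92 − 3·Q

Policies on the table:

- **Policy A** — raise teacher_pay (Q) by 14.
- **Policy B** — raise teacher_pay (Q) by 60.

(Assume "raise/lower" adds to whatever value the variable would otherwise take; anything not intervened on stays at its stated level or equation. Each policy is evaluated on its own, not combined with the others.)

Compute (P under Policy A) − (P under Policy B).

Policy A (Q + 14):
  Q = 123 + 14 = 137
  P = 92 − 3·137 = -319
Policy B (Q + 60):
  Q = 123 + 60 = 183
  P = 92 − 3·183 = -457
P: -319 − (-457) = 138

138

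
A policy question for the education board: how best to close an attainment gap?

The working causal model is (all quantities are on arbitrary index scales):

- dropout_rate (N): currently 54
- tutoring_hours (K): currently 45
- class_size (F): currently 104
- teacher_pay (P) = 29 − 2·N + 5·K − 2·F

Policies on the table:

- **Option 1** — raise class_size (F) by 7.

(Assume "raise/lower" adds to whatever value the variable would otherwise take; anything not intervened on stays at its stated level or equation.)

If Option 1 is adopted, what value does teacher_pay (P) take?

Option 1 (F + 7):
  N = 54
  K = 45
  F = 104 + 7 = 111
  P = 29 − 2·54 + 5·45 − 2·111 = -76

-76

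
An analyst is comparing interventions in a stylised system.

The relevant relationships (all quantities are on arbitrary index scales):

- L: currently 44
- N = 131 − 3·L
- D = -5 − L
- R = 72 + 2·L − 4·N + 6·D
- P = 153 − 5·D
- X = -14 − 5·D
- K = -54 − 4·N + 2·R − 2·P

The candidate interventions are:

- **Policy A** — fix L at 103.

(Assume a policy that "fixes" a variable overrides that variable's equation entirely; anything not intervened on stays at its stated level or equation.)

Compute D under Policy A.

Policy A (L := 103):
  L = 103
  D = -5 − 103 = -108

-108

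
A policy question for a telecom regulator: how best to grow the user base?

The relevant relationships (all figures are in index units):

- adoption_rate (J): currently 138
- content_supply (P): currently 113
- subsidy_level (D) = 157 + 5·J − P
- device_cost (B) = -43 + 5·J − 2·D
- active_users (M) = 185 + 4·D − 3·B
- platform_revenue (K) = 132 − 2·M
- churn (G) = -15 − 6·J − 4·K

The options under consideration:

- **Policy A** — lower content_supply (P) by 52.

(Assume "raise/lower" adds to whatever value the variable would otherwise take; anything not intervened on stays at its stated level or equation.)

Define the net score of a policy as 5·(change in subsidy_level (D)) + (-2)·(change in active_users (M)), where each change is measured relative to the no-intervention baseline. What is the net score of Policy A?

-780

Baseline:
  J = 138
  P = 113
  D = 157 + 5·138 − 113 = 734
  B = -43 + 5·138 − 2·734 = -821
  M = 185 + 4·734 − 3·(-821) = 5584
Policy A (P − 52):
  J = 138
  P = 113 − 52 = 61
  D = 157 + 5·138 − 61 = 786
  B = -43 + 5·138 − 2·786 = -925
  M = 185 + 4·786 − 3·(-925) = 6104
ΔD = 786 − 734 = 52; ΔM = 6104 − 5584 = 520
Score = 5·52 + (-2)·520 = -780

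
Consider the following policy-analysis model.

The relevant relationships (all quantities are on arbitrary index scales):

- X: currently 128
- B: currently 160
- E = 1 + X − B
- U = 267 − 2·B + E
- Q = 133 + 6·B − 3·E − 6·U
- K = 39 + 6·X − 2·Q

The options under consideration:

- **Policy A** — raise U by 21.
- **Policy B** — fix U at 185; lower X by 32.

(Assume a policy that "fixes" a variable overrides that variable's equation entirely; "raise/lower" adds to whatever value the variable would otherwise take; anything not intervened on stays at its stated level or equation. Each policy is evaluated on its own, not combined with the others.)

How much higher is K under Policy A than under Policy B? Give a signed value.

Policy A (U + 21):
  X = 128
  B = 160
  E = 1 + 128 − 160 = -31
  U = 267 − 2·160 + (-31) (+21 from intervention) = -63
  Q = 133 + 6·160 − 3·(-31) − 6·(-63) = 1564
  K = 39 + 6·128 − 2·1564 = -2321
Policy B (U := 185, X − 32):
  X = 128 − 32 = 96
  B = 160
  E = 1 + 96 − 160 = -63
  U = 185
  Q = 133 + 6·160 − 3·(-63) − 6·185 = 172
  K = 39 + 6·96 − 2·172 = 271
K: -2321 − 271 = -2592

-2592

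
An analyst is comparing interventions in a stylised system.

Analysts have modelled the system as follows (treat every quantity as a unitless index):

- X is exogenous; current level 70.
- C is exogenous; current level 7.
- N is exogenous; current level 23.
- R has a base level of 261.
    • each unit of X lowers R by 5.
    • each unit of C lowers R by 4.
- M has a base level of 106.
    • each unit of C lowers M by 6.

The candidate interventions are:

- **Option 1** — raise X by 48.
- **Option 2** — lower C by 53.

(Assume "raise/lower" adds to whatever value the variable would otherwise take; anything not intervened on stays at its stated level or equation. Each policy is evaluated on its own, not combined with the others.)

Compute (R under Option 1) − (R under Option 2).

Option 1 (X + 48):
  X = 70 + 48 = 118
  C = 7
  R = 261 − 5·118 − 4·7 = -357
Option 2 (C − 53):
  X = 70
  C = 7 − 53 = -46
  R = 261 − 5·70 − 4·(-46) = 95
R: -357 − 95 = -452

-452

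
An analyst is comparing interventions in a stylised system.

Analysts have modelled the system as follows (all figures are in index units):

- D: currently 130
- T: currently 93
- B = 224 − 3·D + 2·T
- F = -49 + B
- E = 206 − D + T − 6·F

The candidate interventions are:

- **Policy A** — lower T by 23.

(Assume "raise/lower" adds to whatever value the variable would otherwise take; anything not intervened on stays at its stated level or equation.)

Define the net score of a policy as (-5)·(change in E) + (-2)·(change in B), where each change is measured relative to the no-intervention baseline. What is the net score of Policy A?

-1173

Baseline:
  D = 130
  T = 93
  B = 224 − 3·130 + 2·93 = 20
  F = -49 + 20 = -29
  E = 206 − 130 + 93 − 6·(-29) = 343
Policy A (T − 23):
  D = 130
  T = 93 − 23 = 70
  B = 224 − 3·130 + 2·70 = -26
  F = -49 + (-26) = -75
  E = 206 − 130 + 70 − 6·(-75) = 596
ΔE = 596 − 343 = 253; ΔB = -26 − 20 = -46
Score = (-5)·253 + (-2)·(-46) = -1173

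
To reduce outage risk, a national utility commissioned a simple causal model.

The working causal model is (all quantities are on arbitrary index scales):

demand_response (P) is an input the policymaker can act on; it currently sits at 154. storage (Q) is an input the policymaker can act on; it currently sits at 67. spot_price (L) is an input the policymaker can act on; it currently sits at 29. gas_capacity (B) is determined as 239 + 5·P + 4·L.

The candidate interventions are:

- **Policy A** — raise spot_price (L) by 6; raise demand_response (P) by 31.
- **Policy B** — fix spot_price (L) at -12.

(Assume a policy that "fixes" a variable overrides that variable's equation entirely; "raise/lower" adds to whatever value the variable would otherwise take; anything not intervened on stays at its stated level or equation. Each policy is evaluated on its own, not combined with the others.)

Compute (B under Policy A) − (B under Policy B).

343

Policy A (L + 6, P + 31):
  P = 154 + 31 = 185
  L = 29 + 6 = 35
  B = 239 + 5·185 + 4·35 = 1304
Policy B (L := -12):
  P = 154
  L = -12
  B = 239 + 5·154 + 4·(-12) = 961
B: 1304 − 961 = 343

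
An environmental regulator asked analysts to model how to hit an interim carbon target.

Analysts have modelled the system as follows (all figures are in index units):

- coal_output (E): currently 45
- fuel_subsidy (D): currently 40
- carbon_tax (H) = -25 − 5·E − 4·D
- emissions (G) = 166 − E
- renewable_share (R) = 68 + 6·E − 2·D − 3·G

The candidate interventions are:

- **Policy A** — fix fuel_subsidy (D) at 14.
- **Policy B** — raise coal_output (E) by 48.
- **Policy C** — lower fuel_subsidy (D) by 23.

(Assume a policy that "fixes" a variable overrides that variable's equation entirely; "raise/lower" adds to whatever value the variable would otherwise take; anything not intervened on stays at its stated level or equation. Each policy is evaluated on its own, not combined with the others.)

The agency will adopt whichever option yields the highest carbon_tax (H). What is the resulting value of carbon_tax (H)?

Policy A (D := 14):
  E = 45
  D = 14
  H = -25 − 5·45 − 4·14 = -306
Policy B (E + 48):
  E = 45 + 48 = 93
  D = 40
  H = -25 − 5·93 − 4·40 = -650
Policy C (D − 23):
  E = 45
  D = 40 − 23 = 17
  H = -25 − 5·45 − 4·17 = -318
Comparing — Policy A: H=-306, Policy B: H=-650, Policy C: H=-318. Highest is -306 (Policy A).

-306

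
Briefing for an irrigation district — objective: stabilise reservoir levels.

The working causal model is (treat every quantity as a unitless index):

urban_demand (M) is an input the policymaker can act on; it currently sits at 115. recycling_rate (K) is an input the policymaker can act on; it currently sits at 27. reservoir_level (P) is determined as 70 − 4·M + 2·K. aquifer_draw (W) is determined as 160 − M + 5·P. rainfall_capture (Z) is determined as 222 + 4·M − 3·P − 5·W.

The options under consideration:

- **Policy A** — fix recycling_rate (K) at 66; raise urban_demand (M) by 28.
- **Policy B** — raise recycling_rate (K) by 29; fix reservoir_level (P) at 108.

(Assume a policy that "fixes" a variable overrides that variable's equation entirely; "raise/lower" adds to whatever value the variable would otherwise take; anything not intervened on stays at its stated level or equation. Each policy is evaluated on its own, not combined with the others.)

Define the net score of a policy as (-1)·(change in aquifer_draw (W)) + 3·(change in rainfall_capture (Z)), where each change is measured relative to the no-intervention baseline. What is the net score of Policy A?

Baseline:
  M = 115
  K = 27
  P = 70 − 4·115 + 2·27 = -336
  W = 160 − 115 + 5·(-336) = -1635
  Z = 222 + 4·115 − 3·(-336) − 5·(-1635) = 9865
Policy A (K := 66, M + 28):
  M = 115 + 28 = 143
  K = 66
  P = 70 − 4·143 + 2·66 = -370
  W = 160 − 143 + 5·(-370) = -1833
  Z = 222 + 4·143 − 3·(-370) − 5·(-1833) = 11069
ΔW = -1833 − (-1635) = -198; ΔZ = 11069 − 9865 = 1204
Score = (-1)·(-198) + 3·1204 = 3810

3810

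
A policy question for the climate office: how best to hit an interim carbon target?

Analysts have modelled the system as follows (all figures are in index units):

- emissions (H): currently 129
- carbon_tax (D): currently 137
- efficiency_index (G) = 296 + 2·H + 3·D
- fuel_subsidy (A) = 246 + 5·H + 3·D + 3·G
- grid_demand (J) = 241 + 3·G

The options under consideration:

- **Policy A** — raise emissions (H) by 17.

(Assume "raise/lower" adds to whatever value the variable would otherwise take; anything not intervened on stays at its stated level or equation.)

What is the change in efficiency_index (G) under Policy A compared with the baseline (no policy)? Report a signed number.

Baseline:
  H = 129
  D = 137
  G = 296 + 2·129 + 3·137 = 965
Policy A (H + 17):
  H = 129 + 17 = 146
  D = 137
  G = 296 + 2·146 + 3·137 = 999
Change in G: 999 − 965 = 34

34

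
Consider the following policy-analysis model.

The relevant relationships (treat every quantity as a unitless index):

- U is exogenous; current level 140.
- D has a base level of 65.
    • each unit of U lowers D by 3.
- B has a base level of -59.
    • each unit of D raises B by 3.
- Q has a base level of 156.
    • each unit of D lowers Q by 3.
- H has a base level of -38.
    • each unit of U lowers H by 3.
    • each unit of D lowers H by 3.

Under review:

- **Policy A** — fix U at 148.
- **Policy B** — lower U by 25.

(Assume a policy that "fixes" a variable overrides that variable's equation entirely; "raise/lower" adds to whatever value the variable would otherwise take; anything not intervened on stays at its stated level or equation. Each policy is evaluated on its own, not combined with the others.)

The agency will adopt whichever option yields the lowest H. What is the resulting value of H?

457

Policy A (U := 148):
  U = 148
  D = 65 − 3·148 = -379
  H = -38 − 3·148 − 3·(-379) = 655
Policy B (U − 25):
  U = 140 − 25 = 115
  D = 65 − 3·115 = -280
  H = -38 − 3·115 − 3·(-280) = 457
Comparing — Policy A: H=655, Policy B: H=457. Lowest is 457 (Policy B).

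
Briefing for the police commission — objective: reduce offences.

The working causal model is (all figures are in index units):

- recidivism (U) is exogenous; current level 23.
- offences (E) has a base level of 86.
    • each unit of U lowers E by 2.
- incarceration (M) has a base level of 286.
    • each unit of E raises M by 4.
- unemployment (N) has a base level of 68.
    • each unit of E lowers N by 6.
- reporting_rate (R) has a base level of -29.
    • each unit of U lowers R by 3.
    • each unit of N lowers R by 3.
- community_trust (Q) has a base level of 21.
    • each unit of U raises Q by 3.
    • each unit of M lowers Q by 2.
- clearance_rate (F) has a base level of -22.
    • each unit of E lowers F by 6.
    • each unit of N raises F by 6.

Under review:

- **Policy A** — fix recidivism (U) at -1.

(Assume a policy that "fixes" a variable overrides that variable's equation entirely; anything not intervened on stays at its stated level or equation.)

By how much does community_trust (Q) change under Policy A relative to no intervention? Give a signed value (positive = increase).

Baseline:
  U = 23
  E = 86 − 2·23 = 40
  M = 286 + 4·40 = 446
  Q = 21 + 3·23 − 2·446 = -802
Policy A (U := -1):
  U = -1
  E = 86 − 2·(-1) = 88
  M = 286 + 4·88 = 638
  Q = 21 + 3·(-1) − 2·638 = -1258
Change in Q: -1258 − (-802) = -456

-456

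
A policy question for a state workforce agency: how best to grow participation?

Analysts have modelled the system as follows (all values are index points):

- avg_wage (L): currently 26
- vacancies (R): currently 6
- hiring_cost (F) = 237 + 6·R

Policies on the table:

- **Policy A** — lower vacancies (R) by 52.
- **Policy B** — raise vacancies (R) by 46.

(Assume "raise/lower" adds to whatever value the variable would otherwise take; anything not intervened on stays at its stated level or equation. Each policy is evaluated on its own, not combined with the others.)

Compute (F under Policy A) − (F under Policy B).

-588

Policy A (R − 52):
  R = 6 − 52 = -46
  F = 237 + 6·(-46) = -39
Policy B (R + 46):
  R = 6 + 46 = 52
  F = 237 + 6·52 = 549
F: -39 − 549 = -588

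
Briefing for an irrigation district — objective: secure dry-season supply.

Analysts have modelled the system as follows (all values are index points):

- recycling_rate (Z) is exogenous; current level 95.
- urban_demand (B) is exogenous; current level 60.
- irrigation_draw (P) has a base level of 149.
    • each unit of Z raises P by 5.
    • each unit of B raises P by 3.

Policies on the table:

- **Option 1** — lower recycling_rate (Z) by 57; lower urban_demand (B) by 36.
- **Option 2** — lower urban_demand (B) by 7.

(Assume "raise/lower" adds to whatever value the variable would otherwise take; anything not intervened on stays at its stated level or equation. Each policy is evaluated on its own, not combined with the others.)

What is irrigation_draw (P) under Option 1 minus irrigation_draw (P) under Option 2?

-372

Option 1 (Z − 57, B − 36):
  Z = 95 − 57 = 38
  B = 60 − 36 = 24
  P = 149 + 5·38 + 3·24 = 411
Option 2 (B − 7):
  Z = 95
  B = 60 − 7 = 53
  P = 149 + 5·95 + 3·53 = 783
P: 411 − 783 = -372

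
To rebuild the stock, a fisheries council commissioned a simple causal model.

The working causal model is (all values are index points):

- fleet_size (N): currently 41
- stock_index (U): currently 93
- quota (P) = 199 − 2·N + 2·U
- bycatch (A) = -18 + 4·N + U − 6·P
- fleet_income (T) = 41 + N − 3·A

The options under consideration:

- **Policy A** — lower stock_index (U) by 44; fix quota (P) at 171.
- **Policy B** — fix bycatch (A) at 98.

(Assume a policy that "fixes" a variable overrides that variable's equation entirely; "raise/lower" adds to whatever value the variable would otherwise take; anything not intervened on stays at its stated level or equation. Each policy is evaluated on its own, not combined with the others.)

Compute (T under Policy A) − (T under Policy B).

2787

Policy A (U − 44, P := 171):
  N = 41
  U = 93 − 44 = 49
  P = 171
  A = -18 + 4·41 + 49 − 6·171 = -831
  T = 41 + 41 − 3·(-831) = 2575
Policy B (A := 98):
  N = 41
  U = 93
  P = 199 − 2·41 + 2·93 = 303
  A = 98
  T = 41 + 41 − 3·98 = -212
T: 2575 − (-212) = 2787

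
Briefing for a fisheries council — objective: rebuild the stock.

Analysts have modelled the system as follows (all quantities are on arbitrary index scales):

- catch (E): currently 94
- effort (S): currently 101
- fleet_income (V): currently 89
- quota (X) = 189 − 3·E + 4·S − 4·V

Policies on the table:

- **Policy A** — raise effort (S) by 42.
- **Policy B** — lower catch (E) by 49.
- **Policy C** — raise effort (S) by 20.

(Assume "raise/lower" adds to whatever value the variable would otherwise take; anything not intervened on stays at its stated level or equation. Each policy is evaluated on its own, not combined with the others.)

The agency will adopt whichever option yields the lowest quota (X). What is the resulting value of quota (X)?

Policy A (S + 42):
  E = 94
  S = 101 + 42 = 143
  V = 89
  X = 189 − 3·94 + 4·143 − 4·89 = 123
Policy B (E − 49):
  E = 94 − 49 = 45
  S = 101
  V = 89
  X = 189 − 3·45 + 4·101 − 4·89 = 102
Policy C (S + 20):
  E = 94
  S = 101 + 20 = 121
  V = 89
  X = 189 − 3·94 + 4·121 − 4·89 = 35
Comparing — Policy A: X=123, Policy B: X=102, Policy C: X=35. Lowest is 35 (Policy C).

35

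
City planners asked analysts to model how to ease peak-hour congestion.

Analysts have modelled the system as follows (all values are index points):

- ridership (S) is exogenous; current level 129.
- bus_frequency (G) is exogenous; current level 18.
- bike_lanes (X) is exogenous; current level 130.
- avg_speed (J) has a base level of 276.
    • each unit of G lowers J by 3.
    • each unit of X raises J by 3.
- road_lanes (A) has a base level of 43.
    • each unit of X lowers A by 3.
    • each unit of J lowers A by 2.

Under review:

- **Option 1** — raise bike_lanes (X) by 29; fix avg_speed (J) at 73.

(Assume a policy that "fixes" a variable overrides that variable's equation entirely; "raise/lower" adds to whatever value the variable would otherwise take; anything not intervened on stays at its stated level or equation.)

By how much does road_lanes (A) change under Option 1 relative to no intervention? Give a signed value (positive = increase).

991

Baseline:
  G = 18
  X = 130
  J = 276 − 3·18 + 3·130 = 612
  A = 43 − 3·130 − 2·612 = -1571
Option 1 (X + 29, J := 73):
  G = 18
  X = 130 + 29 = 159
  J = 73
  A = 43 − 3·159 − 2·73 = -580
Change in A: -580 − (-1571) = 991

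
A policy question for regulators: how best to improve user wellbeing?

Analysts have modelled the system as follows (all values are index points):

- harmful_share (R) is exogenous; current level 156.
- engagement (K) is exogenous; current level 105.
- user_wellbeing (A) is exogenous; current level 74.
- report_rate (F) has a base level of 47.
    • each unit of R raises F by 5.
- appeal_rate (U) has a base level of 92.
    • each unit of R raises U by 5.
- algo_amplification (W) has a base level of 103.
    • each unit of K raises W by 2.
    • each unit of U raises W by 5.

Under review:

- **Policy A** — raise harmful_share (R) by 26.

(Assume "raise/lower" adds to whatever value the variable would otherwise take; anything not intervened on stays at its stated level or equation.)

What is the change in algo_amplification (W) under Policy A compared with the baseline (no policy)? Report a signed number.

Baseline:
  R = 156
  K = 105
  U = 92 + 5·156 = 872
  W = 103 + 2·105 + 5·872 = 4673
Policy A (R + 26):
  R = 156 + 26 = 182
  K = 105
  U = 92 + 5·182 = 1002
  W = 103 + 2·105 + 5·1002 = 5323
Change in W: 5323 − 4673 = 650

650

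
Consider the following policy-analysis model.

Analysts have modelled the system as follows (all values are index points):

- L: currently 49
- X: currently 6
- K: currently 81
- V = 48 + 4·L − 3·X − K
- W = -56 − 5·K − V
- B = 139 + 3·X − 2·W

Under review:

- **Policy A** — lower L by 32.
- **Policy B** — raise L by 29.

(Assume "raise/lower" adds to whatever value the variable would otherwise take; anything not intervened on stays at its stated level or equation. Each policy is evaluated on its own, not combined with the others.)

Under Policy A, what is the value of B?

Policy A (L − 32):
  L = 49 − 32 = 17
  X = 6
  K = 81
  V = 48 + 4·17 − 3·6 − 81 = 17
  W = -56 − 5·81 − 17 = -478
  B = 139 + 3·6 − 2·(-478) = 1113

1113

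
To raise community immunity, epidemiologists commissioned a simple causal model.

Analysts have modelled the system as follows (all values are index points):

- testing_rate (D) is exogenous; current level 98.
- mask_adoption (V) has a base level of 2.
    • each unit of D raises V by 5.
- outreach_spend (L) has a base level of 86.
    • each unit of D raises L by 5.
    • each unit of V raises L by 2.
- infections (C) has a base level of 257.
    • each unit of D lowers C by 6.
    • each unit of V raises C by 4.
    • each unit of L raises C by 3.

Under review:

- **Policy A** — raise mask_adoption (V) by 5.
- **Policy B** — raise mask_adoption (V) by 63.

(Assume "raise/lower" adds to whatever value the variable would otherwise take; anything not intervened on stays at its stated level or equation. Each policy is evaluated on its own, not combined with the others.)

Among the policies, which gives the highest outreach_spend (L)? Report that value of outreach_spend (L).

Policy A (V + 5):
  D = 98
  V = 2 + 5·98 (+5 from intervention) = 497
  L = 86 + 5·98 + 2·497 = 1570
Policy B (V + 63):
  D = 98
  V = 2 + 5·98 (+63 from intervention) = 555
  L = 86 + 5·98 + 2·555 = 1686
Comparing — Policy A: L=1570, Policy B: L=1686. Highest is 1686 (Policy B).

1686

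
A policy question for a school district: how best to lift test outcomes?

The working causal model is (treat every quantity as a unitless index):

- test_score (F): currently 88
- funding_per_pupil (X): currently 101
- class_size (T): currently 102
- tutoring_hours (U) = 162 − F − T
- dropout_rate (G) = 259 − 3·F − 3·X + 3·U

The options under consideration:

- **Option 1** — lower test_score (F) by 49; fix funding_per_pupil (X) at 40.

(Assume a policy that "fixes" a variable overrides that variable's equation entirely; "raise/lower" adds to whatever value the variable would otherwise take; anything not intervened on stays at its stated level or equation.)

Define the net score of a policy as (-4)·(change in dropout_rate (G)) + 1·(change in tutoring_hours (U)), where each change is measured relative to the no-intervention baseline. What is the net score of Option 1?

Baseline:
  F = 88
  X = 101
  T = 102
  U = 162 − 88 − 102 = -28
  G = 259 − 3·88 − 3·101 + 3·(-28) = -392
Option 1 (F − 49, X := 40):
  F = 88 − 49 = 39
  X = 40
  T = 102
  U = 162 − 39 − 102 = 21
  G = 259 − 3·39 − 3·40 + 3·21 = 85
ΔG = 85 − (-392) = 477; ΔU = 21 − (-28) = 49
Score = (-4)·477 + 1·49 = -1859

-1859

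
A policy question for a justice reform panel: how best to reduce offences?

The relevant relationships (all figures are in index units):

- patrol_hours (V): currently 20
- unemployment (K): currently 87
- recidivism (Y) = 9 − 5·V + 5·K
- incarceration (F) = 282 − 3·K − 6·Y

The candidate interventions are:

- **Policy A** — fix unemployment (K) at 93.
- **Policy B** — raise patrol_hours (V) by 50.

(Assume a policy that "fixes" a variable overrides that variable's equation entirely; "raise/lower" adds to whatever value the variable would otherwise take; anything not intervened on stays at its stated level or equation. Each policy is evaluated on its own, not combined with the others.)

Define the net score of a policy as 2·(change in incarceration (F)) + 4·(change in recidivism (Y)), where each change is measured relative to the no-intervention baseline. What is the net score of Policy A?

-276

Baseline:
  V = 20
  K = 87
  Y = 9 − 5·20 + 5·87 = 344
  F = 282 − 3·87 − 6·344 = -2043
Policy A (K := 93):
  V = 20
  K = 93
  Y = 9 − 5·20 + 5·93 = 374
  F = 282 − 3·93 − 6·374 = -2241
ΔF = -2241 − (-2043) = -198; ΔY = 374 − 344 = 30
Score = 2·(-198) + 4·30 = -276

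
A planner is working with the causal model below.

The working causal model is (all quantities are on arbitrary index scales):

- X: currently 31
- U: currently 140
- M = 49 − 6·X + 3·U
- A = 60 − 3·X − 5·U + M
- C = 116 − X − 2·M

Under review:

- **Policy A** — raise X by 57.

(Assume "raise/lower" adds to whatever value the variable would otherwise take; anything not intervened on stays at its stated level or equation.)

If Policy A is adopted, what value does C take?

146

Policy A (X + 57):
  X = 31 + 57 = 88
  U = 140
  M = 49 − 6·88 + 3·140 = -59
  C = 116 − 88 − 2·(-59) = 146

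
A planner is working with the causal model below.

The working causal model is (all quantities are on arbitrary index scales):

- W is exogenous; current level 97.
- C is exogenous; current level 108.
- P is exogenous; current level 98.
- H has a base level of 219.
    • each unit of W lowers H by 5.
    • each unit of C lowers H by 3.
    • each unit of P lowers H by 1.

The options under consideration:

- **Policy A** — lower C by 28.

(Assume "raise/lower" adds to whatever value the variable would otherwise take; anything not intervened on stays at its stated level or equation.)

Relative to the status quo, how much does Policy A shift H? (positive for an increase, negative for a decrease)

Baseline:
  W = 97
  C = 108
  P = 98
  H = 219 − 5·97 − 3·108 − 98 = -688
Policy A (C − 28):
  W = 97
  C = 108 − 28 = 80
  P = 98
  H = 219 − 5·97 − 3·80 − 98 = -604
Change in H: -604 − (-688) = 84

84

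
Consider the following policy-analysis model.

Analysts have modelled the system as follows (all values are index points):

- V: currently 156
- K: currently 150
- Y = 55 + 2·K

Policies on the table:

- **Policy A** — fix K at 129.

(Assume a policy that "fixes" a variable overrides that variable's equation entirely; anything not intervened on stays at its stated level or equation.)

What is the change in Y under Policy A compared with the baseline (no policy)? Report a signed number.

-42

Baseline:
  K = 150
  Y = 55 + 2·150 = 355
Policy A (K := 129):
  K = 129
  Y = 55 + 2·129 = 313
Change in Y: 313 − 355 = -42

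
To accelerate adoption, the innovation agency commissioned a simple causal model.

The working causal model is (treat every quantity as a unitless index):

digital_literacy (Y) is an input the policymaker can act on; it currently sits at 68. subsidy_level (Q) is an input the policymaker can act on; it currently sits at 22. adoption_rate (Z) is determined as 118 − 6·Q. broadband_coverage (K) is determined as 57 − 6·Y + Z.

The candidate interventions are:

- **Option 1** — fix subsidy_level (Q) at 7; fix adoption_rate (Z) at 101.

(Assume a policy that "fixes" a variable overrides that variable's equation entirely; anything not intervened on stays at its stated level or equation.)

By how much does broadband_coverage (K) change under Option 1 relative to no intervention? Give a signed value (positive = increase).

Baseline:
  Y = 68
  Q = 22
  Z = 118 − 6·22 = -14
  K = 57 − 6·68 + (-14) = -365
Option 1 (Q := 7, Z := 101):
  Y = 68
  Q = 7
  Z = 101
  K = 57 − 6·68 + 101 = -250
Change in K: -250 − (-365) = 115

115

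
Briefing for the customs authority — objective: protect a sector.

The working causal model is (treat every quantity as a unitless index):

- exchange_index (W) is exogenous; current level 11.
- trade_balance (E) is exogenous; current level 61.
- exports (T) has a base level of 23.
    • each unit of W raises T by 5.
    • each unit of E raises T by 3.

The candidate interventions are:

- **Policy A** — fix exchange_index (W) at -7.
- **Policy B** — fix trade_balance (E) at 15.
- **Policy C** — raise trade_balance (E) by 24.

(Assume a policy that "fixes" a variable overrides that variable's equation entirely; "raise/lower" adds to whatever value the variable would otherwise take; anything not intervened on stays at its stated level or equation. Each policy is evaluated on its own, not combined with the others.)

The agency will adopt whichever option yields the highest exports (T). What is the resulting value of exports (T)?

333

Policy A (W := -7):
  W = -7
  E = 61
  T = 23 + 5·(-7) + 3·61 = 171
Policy B (E := 15):
  W = 11
  E = 15
  T = 23 + 5·11 + 3·15 = 123
Policy C (E + 24):
  W = 11
  E = 61 + 24 = 85
  T = 23 + 5·11 + 3·85 = 333
Comparing — Policy A: T=171, Policy B: T=123, Policy C: T=333. Highest is 333 (Policy C).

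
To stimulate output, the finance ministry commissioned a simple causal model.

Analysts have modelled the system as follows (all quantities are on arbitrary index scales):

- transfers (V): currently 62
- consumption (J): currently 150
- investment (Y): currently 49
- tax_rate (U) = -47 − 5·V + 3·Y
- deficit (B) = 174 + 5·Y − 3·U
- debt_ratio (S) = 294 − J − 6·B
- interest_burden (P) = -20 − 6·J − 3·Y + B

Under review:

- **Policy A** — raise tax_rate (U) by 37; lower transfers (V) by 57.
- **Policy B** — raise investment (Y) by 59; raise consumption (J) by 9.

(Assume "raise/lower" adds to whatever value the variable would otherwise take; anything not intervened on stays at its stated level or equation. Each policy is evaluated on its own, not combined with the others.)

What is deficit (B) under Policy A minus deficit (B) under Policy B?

-730

Policy A (U + 37, V − 57):
  V = 62 − 57 = 5
  Y = 49
  U = -47 − 5·5 + 3·49 (+37 from intervention) = 112
  B = 174 + 5·49 − 3·112 = 83
Policy B (Y + 59, J + 9):
  V = 62
  Y = 49 + 59 = 108
  U = -47 − 5·62 + 3·108 = -33
  B = 174 + 5·108 − 3·(-33) = 813
B: 83 − 813 = -730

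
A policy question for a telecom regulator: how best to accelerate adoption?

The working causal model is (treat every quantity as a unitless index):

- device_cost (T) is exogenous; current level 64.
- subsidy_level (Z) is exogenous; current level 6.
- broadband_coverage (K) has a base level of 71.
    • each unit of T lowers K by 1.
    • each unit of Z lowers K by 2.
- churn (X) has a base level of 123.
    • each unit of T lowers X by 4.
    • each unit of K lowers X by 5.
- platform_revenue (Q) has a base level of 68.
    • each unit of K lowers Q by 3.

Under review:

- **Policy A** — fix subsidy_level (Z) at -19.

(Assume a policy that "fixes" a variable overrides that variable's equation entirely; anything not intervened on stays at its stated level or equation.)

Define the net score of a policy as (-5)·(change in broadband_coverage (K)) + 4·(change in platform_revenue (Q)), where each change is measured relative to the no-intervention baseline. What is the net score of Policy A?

Baseline:
  T = 64
  Z = 6
  K = 71 − 64 − 2·6 = -5
  Q = 68 − 3·(-5) = 83
Policy A (Z := -19):
  T = 64
  Z = -19
  K = 71 − 64 − 2·(-19) = 45
  Q = 68 − 3·45 = -67
ΔK = 45 − (-5) = 50; ΔQ = -67 − 83 = -150
Score = (-5)·50 + 4·(-150) = -850

-850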